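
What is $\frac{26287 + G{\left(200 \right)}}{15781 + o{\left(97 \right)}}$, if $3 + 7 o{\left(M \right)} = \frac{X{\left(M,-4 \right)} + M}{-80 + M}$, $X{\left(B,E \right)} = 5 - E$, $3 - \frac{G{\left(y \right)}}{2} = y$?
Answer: $\frac{342363}{208666} \approx 1.6407$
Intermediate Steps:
$G{\left(y \right)} = 6 - 2 y$
$o{\left(M \right)} = - \frac{3}{7} + \frac{9 + M}{7 \left(-80 + M\right)}$ ($o{\left(M \right)} = - \frac{3}{7} + \frac{\left(\left(5 - -4\right) + M\right) \frac{1}{-80 + M}}{7} = - \frac{3}{7} + \frac{\left(\left(5 + 4\right) + M\right) \frac{1}{-80 + M}}{7} = - \frac{3}{7} + \frac{\left(9 + M\right) \frac{1}{-80 + M}}{7} = - \frac{3}{7} + \frac{\frac{1}{-80 + M} \left(9 + M\right)}{7} = - \frac{3}{7} + \frac{9 + M}{7 \left(-80 + M\right)}$)
$\frac{26287 + G{\left(200 \right)}}{15781 + o{\left(97 \right)}} = \frac{26287 + \left(6 - 400\right)}{15781 + \frac{249 - 194}{7 \left(-80 + 97\right)}} = \frac{26287 + \left(6 - 400\right)}{15781 + \frac{249 - 194}{7 \cdot 17}} = \frac{26287 - 394}{15781 + \frac{1}{7} \cdot \frac{1}{17} \cdot 55} = \frac{25893}{15781 + \frac{55}{119}} = \frac{25893}{\frac{1877994}{119}} = 25893 \cdot \frac{119}{1877994} = \frac{342363}{208666}$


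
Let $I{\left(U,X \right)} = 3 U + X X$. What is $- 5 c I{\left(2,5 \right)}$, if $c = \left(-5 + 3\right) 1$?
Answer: $310$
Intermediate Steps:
$c = -2$ ($c = \left(-2\right) 1 = -2$)
$I{\left(U,X \right)} = X^{2} + 3 U$ ($I{\left(U,X \right)} = 3 U + X^{2} = X^{2} + 3 U$)
$- 5 c I{\left(2,5 \right)} = \left(-5\right) \left(-2\right) \left(5^{2} + 3 \cdot 2\right) = 10 \left(25 + 6\right) = 10 \cdot 31 = 310$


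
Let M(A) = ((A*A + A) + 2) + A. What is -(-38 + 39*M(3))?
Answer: -625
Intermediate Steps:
M(A) = 2 + A² + 2*A (M(A) = ((A² + A) + 2) + A = ((A + A²) + 2) + A = (2 + A + A²) + A = 2 + A² + 2*A)
-(-38 + 39*M(3)) = -(-38 + 39*(2 + 3² + 2*3)) = -(-38 + 39*(2 + 9 + 6)) = -(-38 + 39*17) = -(-38 + 663) = -1*625 = -625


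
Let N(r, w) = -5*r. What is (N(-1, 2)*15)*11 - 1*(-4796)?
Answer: 5621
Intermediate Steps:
(N(-1, 2)*15)*11 - 1*(-4796) = (-5*(-1)*15)*11 - 1*(-4796) = (5*15)*11 + 4796 = 75*11 + 4796 = 825 + 4796 = 5621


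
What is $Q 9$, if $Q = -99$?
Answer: $-891$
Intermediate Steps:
$Q 9 = \left(-99\right) 9 = -891$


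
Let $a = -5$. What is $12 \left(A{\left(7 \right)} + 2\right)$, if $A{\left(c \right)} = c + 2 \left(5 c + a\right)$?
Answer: $828$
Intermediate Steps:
$A{\left(c \right)} = -10 + 11 c$ ($A{\left(c \right)} = c + 2 \left(5 c - 5\right) = c + 2 \left(-5 + 5 c\right) = c + \left(-10 + 10 c\right) = -10 + 11 c$)
$12 \left(A{\left(7 \right)} + 2\right) = 12 \left(\left(-10 + 11 \cdot 7\right) + 2\right) = 12 \left(\left(-10 + 77\right) + 2\right) = 12 \left(67 + 2\right) = 12 \cdot 69 = 828$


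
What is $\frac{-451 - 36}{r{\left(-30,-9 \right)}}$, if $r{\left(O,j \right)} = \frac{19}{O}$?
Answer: $\frac{14610}{19} \approx 768.95$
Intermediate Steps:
$\frac{-451 - 36}{r{\left(-30,-9 \right)}} = \frac{-451 - 36}{19 \frac{1}{-30}} = - \frac{487}{19 \left(- \frac{1}{30}\right)} = - \frac{487}{- \frac{19}{30}} = \left(-487\right) \left(- \frac{30}{19}\right) = \frac{14610}{19}$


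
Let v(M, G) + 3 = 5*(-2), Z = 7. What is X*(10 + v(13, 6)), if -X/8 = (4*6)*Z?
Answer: 4032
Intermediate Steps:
X = -1344 (X = -8*4*6*7 = -192*7 = -8*168 = -1344)
v(M, G) = -13 (v(M, G) = -3 + 5*(-2) = -3 - 10 = -13)
X*(10 + v(13, 6)) = -1344*(10 - 13) = -1344*(-3) = 4032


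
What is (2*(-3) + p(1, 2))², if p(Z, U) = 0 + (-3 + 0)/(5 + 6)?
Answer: 4761/121 ≈ 39.347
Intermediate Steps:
p(Z, U) = -3/11 (p(Z, U) = 0 - 3/11 = -3/11)
(2*(-3) + p(1, 2))² = (2*(-3) - 3/11)² = (-6 - 3/11)² = (-69/11)² = 4761/121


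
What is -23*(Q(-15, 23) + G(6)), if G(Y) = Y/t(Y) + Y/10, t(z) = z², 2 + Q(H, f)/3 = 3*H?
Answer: 96761/30 ≈ 3225.4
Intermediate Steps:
Q(H, f) = -6 + 9*H (Q(H, f) = -6 + 3*(3*H) = -6 + 9*H)
G(Y) = 1/Y + Y/10 (G(Y) = Y/(Y²) + Y/10 = Y/Y² + Y*(⅒) = 1/Y + Y/10)
-23*(Q(-15, 23) + G(6)) = -23*((-6 + 9*(-15)) + (1/6 + (⅒)*6)) = -23*((-6 - 135) + (⅙ + ⅗)) = -23*(-141 + 23/30) = -23*(-4207/30) = 96761/30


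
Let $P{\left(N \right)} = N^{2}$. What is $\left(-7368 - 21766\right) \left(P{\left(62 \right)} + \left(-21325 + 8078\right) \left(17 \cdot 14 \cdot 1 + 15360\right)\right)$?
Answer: $6019750461508$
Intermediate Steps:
$\left(-7368 - 21766\right) \left(P{\left(62 \right)} + \left(-21325 + 8078\right) \left(17 \cdot 14 \cdot 1 + 15360\right)\right) = \left(-7368 - 21766\right) \left(62^{2} + \left(-21325 + 8078\right) \left(17 \cdot 14 \cdot 1 + 15360\right)\right) = - 29134 \left(3844 - 13247 \left(238 \cdot 1 + 15360\right)\right) = - 29134 \left(3844 - 13247 \left(238 + 15360\right)\right) = - 29134 \left(3844 - 206626706\right) = \left(-29134\right) \left(-206622862\right) = 6019750461508$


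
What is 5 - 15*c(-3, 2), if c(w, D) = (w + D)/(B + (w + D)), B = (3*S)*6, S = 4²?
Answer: 1450/287 ≈ 5.0523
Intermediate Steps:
S = 16
B = 288 (B = (3*16)*6 = 48*6 = 288)
c(w, D) = (D + w)/(288 + D + w) (c(w, D) = (w + D)/(288 + (w + D)) = (D + w)/(288 + (D + w)) = (D + w)/(288 + D + w))
5 - 15*c(-3, 2) = 5 - 15*(2 - 3)/(288 + 2 - 3) = 5 - 15*(-1)/287 = 5 - 15*(-1/287) = 5 + 15/287 = 1450/287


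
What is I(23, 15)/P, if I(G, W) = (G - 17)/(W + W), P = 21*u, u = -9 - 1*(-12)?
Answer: 1/315 ≈ 0.0031746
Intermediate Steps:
u = 3 (u = -9 + 12 = 3)
P = 63 (P = 21*3 = 63)
I(G, W) = (-17 + G)/(2*W) (I(G, W) = (-17 + G)/((2*W)) = (-17 + G)*(1/(2*W)) = (-17 + G)/(2*W))
I(23, 15)/P = ((½)*(-17 + 23)/15)/63 = ((½)*(1/15)*6)*(1/63) = (⅕)*(1/63) = 1/315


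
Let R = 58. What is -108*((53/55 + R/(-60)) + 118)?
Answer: -700902/55 ≈ -12744.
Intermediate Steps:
-108*((53/55 + R/(-60)) + 118) = -108*((53/55 + 58/(-60)) + 118) = -108*((53*(1/55) + 58*(-1/60)) + 118) = -108*((53/55 - 29/30) + 118) = -108*(-1/330 + 118) = -108*38939/330 = -700902/55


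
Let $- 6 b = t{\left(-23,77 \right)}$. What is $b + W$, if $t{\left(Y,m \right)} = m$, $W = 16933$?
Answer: $\frac{101521}{6} \approx 16920.0$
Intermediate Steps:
$b = - \frac{77}{6}$ ($b = \left(- \frac{1}{6}\right) 77 = - \frac{77}{6} \approx -12.833$)
$b + W = - \frac{77}{6} + 16933 = \frac{101521}{6}$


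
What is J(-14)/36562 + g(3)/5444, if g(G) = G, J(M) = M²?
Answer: 588355/99521764 ≈ 0.0059118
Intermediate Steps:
J(-14)/36562 + g(3)/5444 = (-14)²/36562 + 3/5444 = 196*(1/36562) + 3*(1/5444) = 98/18281 + 3/5444 = 588355/99521764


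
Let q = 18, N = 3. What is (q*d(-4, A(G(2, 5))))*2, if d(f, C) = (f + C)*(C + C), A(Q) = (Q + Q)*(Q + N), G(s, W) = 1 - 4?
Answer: 0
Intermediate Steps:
G(s, W) = -3
A(Q) = 2*Q*(3 + Q) (A(Q) = (Q + Q)*(Q + 3) = (2*Q)*(3 + Q) = 2*Q*(3 + Q))
d(f, C) = 2*C*(C + f) (d(f, C) = (C + f)*(2*C) = 2*C*(C + f))
(q*d(-4, A(G(2, 5))))*2 = (18*(2*(2*(-3)*(3 - 3))*(2*(-3)*(3 - 3) - 4)))*2 = (18*(2*(2*(-3)*0)*(2*(-3)*0 - 4)))*2 = (18*(2*0*(0 - 4)))*2 = (18*(2*0*(-4)))*2 = (18*0)*2 = 0*2 = 0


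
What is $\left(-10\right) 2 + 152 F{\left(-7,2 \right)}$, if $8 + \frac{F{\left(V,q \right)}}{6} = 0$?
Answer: $-7316$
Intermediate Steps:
$F{\left(V,q \right)} = -48$ ($F{\left(V,q \right)} = -48 + 6 \cdot 0 = -48 + 0 = -48$)
$\left(-10\right) 2 + 152 F{\left(-7,2 \right)} = \left(-10\right) 2 + 152 \left(-48\right) = -20 - 7296 = -7316$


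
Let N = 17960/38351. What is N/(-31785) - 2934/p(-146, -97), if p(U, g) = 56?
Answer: -357650749945/6826324596 ≈ -52.393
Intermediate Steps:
N = 17960/38351 (N = 17960*(1/38351) = 17960/38351 ≈ 0.46831)
N/(-31785) - 2934/p(-146, -97) = (17960/38351)/(-31785) - 2934/56 = (17960/38351)*(-1/31785) - 2934*1/56 = -3592/243797307 - 1467/28 = -357650749945/6826324596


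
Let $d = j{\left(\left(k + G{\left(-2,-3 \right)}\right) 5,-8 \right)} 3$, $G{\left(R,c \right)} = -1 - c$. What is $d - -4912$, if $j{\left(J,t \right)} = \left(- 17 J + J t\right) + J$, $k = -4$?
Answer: $5632$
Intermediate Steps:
$j{\left(J,t \right)} = - 16 J + J t$
$d = 720$ ($d = \left(-4 - -2\right) 5 \left(-16 - 8\right) 3 = \left(-4 + \left(-1 + 3\right)\right) 5 \left(-24\right) 3 = \left(-4 + 2\right) 5 \left(-24\right) 3 = \left(-2\right) 5 \left(-24\right) 3 = \left(-10\right) \left(-24\right) 3 = 240 \cdot 3 = 720$)
$d - -4912 = 720 - -4912 = 720 + 4912 = 5632$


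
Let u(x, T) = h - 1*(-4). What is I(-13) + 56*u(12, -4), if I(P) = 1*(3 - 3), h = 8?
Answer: 672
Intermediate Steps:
u(x, T) = 12 (u(x, T) = 8 - 1*(-4) = 8 + 4 = 12)
I(P) = 0 (I(P) = 1*0 = 0)
I(-13) + 56*u(12, -4) = 0 + 56*12 = 0 + 672 = 672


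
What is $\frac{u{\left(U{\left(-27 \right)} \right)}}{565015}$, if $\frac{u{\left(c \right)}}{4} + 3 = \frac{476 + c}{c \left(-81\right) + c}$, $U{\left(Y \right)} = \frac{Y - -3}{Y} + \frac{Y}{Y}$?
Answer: $- \frac{493}{11300300} \approx -4.3627 \cdot 10^{-5}$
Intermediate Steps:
$U{\left(Y \right)} = 1 + \frac{3 + Y}{Y}$ ($U{\left(Y \right)} = \frac{Y + 3}{Y} + 1 = \frac{3 + Y}{Y} + 1 = 1 + \frac{3 + Y}{Y}$)
$u{\left(c \right)} = -12 - \frac{476 + c}{20 c}$ ($u{\left(c \right)} = -12 + 4 \frac{476 + c}{c \left(-81\right) + c} = -12 + 4 \frac{476 + c}{- 81 c + c} = -12 + 4 \frac{476 + c}{\left(-80\right) c} = -12 + 4 \left(476 + c\right) \left(- \frac{1}{80 c}\right) = -12 + 4 \left(- \frac{476 + c}{80 c}\right) = -12 - \frac{476 + c}{20 c}$)
$\frac{u{\left(U{\left(-27 \right)} \right)}}{565015} = \frac{\frac{1}{20} \frac{1}{2 + \frac{3}{-27}} \left(-476 - 241 \left(2 + \frac{3}{-27}\right)\right)}{565015} = \frac{-476 - 241 \left(2 + 3 \left(- \frac{1}{27}\right)\right)}{20 \left(2 + 3 \left(- \frac{1}{27}\right)\right)} \frac{1}{565015} = \frac{-476 - 241 \left(2 - \frac{1}{9}\right)}{20 \left(2 - \frac{1}{9}\right)} \frac{1}{565015} = \frac{-476 - \frac{4097}{9}}{20 \cdot \frac{17}{9}} \cdot \frac{1}{565015} = \frac{1}{20} \cdot \frac{9}{17} \left(-476 - \frac{4097}{9}\right) \frac{1}{565015} = \frac{1}{20} \cdot \frac{9}{17} \left(- \frac{8381}{9}\right) \frac{1}{565015} = \left(- \frac{493}{20}\right) \frac{1}{565015} = - \frac{493}{11300300}$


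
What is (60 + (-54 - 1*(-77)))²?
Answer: 6889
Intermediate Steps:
(60 + (-54 - 1*(-77)))² = (60 + (-54 + 77))² = (60 + 23)² = 83² = 6889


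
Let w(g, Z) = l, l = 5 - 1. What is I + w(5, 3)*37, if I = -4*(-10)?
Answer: 188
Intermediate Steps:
l = 4
I = 40
w(g, Z) = 4
I + w(5, 3)*37 = 40 + 4*37 = 40 + 148 = 188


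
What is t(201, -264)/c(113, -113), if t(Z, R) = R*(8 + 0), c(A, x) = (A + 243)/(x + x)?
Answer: 119328/89 ≈ 1340.8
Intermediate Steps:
c(A, x) = (243 + A)/(2*x) (c(A, x) = (243 + A)/((2*x)) = (243 + A)*(1/(2*x)) = (243 + A)/(2*x))
t(Z, R) = 8*R (t(Z, R) = R*8 = 8*R)
t(201, -264)/c(113, -113) = (8*(-264))/(((1/2)*(243 + 113)/(-113))) = -2112/((1/2)*(-1/113)*356) = -2112/(-178/113) = -2112*(-113/178) = 119328/89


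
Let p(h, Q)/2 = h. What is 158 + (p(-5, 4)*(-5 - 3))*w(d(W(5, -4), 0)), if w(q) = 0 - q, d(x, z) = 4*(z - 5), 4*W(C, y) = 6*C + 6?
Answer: 1758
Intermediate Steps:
p(h, Q) = 2*h
W(C, y) = 3/2 + 3*C/2 (W(C, y) = (6*C + 6)/4 = (6 + 6*C)/4 = 3/2 + 3*C/2)
d(x, z) = -20 + 4*z (d(x, z) = 4*(-5 + z) = -20 + 4*z)
w(q) = -q
158 + (p(-5, 4)*(-5 - 3))*w(d(W(5, -4), 0)) = 158 + ((2*(-5))*(-5 - 3))*(-(-20 + 4*0)) = 158 + (-10*(-8))*(-(-20 + 0)) = 158 + 80*(-1*(-20)) = 158 + 80*20 = 158 + 1600 = 1758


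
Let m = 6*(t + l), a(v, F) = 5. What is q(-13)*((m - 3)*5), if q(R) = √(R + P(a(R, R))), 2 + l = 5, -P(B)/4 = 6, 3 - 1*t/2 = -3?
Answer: 435*I*√37 ≈ 2646.0*I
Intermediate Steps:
t = 12 (t = 6 - 2*(-3) = 6 + 6 = 12)
P(B) = -24 (P(B) = -4*6 = -24)
l = 3 (l = -2 + 5 = 3)
q(R) = √(-24 + R) (q(R) = √(R - 24) = √(-24 + R))
m = 90 (m = 6*(12 + 3) = 6*15 = 90)
q(-13)*((m - 3)*5) = √(-24 - 13)*((90 - 3)*5) = √(-37)*(87*5) = (I*√37)*435 = 435*I*√37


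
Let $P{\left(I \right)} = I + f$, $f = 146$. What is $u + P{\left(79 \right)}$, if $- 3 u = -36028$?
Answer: $\frac{36703}{3} \approx 12234.0$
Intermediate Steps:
$P{\left(I \right)} = 146 + I$ ($P{\left(I \right)} = I + 146 = 146 + I$)
$u = \frac{36028}{3}$ ($u = \left(- \frac{1}{3}\right) \left(-36028\right) = \frac{36028}{3} \approx 12009.0$)
$u + P{\left(79 \right)} = \frac{36028}{3} + \left(146 + 79\right) = \frac{36028}{3} + 225 = \frac{36703}{3}$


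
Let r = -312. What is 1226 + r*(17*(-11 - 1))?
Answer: 64874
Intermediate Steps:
1226 + r*(17*(-11 - 1)) = 1226 - 5304*(-11 - 1) = 1226 - 5304*(-12) = 1226 - 312*(-204) = 1226 + 63648 = 64874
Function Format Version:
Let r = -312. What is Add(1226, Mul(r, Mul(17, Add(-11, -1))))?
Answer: 64874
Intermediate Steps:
Add(1226, Mul(r, Mul(17, Add(-11, -1)))) = Add(1226, Mul(-312, Mul(17, Add(-11, -1)))) = Add(1226, Mul(-312, Mul(17, -12))) = Add(1226, Mul(-312, -204)) = Add(1226, 63648) = 64874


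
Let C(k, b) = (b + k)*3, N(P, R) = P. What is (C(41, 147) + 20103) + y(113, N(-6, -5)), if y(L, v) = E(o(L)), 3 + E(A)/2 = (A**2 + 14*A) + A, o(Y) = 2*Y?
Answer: 129593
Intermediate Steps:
C(k, b) = 3*b + 3*k
E(A) = -6 + 2*A**2 + 30*A (E(A) = -6 + 2*((A**2 + 14*A) + A) = -6 + 2*(A**2 + 15*A) = -6 + (2*A**2 + 30*A) = -6 + 2*A**2 + 30*A)
y(L, v) = -6 + 8*L**2 + 60*L (y(L, v) = -6 + 2*(2*L)**2 + 30*(2*L) = -6 + 2*(4*L**2) + 60*L = -6 + 8*L**2 + 60*L)
(C(41, 147) + 20103) + y(113, N(-6, -5)) = ((3*147 + 3*41) + 20103) + (-6 + 8*113**2 + 60*113) = ((441 + 123) + 20103) + (-6 + 8*12769 + 6780) = (564 + 20103) + (-6 + 102152 + 6780) = 20667 + 108926 = 129593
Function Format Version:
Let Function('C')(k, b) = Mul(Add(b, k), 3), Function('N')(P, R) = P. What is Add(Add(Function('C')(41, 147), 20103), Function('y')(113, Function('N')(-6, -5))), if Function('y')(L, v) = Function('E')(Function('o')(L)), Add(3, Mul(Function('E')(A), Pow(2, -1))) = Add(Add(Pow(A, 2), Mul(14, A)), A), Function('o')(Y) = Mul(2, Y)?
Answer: 129593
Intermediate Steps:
Function('C')(k, b) = Add(Mul(3, b), Mul(3, k))
Function('E')(A) = Add(-6, Mul(2, Pow(A, 2)), Mul(30, A)) (Function('E')(A) = Add(-6, Mul(2, Add(Add(Pow(A, 2), Mul(14, A)), A))) = Add(-6, Mul(2, Add(Pow(A, 2), Mul(15, A)))) = Add(-6, Add(Mul(2, Pow(A, 2)), Mul(30, A))) = Add(-6, Mul(2, Pow(A, 2)), Mul(30, A)))
Function('y')(L, v) = Add(-6, Mul(8, Pow(L, 2)), Mul(60, L)) (Function('y')(L, v) = Add(-6, Mul(2, Pow(Mul(2, L), 2)), Mul(30, Mul(2, L))) = Add(-6, Mul(2, Mul(4, Pow(L, 2))), Mul(60, L)) = Add(-6, Mul(8, Pow(L, 2)), Mul(60, L)))
Add(Add(Function('C')(41, 147), 20103), Function('y')(113, Function('N')(-6, -5))) = Add(Add(Add(Mul(3, 147), Mul(3, 41)), 20103), Add(-6, Mul(8, Pow(113, 2)), Mul(60, 113))) = Add(Add(Add(441, 123), 20103), Add(-6, Mul(8, 12769), 6780)) = Add(Add(564, 20103), Add(-6, 102152, 6780)) = Add(20667, 108926) = 129593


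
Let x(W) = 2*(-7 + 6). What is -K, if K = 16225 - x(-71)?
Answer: -16227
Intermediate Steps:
x(W) = -2 (x(W) = 2*(-1) = -2)
K = 16227 (K = 16225 - 1*(-2) = 16225 + 2 = 16227)
-K = -1*16227 = -16227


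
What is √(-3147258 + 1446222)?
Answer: 6*I*√47251 ≈ 1304.2*I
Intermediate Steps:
√(-3147258 + 1446222) = √(-1701036) = 6*I*√47251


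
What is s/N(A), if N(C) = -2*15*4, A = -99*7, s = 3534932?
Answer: -883733/30 ≈ -29458.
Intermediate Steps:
A = -693
N(C) = -120 (N(C) = -30*4 = -120)
s/N(A) = 3534932/(-120) = 3534932*(-1/120) = -883733/30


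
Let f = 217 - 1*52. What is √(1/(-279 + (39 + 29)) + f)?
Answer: 13*√43466/211 ≈ 12.845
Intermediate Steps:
f = 165 (f = 217 - 52 = 165)
√(1/(-279 + (39 + 29)) + f) = √(1/(-279 + (39 + 29)) + 165) = √(1/(-279 + 68) + 165) = √(1/(-211) + 165) = √(-1/211 + 165) = √(34814/211) = 13*√43466/211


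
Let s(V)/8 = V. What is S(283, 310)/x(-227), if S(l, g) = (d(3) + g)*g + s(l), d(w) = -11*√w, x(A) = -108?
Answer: -8197/9 + 1705*√3/54 ≈ -856.09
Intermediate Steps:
s(V) = 8*V
S(l, g) = 8*l + g*(g - 11*√3) (S(l, g) = (-11*√3 + g)*g + 8*l = (g - 11*√3)*g + 8*l = g*(g - 11*√3) + 8*l = 8*l + g*(g - 11*√3))
S(283, 310)/x(-227) = (310² + 8*283 - 11*310*√3)/(-108) = (96100 + 2264 - 3410*√3)*(-1/108) = (98364 - 3410*√3)*(-1/108) = -8197/9 + 1705*√3/54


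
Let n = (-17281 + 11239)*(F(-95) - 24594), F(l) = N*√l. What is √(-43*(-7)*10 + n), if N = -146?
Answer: √(148599958 + 882132*I*√95) ≈ 12195.0 + 352.51*I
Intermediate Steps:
F(l) = -146*√l
n = 148596948 + 882132*I*√95 (n = (-17281 + 11239)*(-146*I*√95 - 24594) = -6042*(-146*I*√95 - 24594) = -6042*(-24594 - 146*I*√95) = 148596948 + 882132*I*√95 ≈ 1.486e+8 + 8.598e+6*I)
√(-43*(-7)*10 + n) = √(-43*(-7)*10 + (148596948 + 882132*I*√95)) = √(301*10 + (148596948 + 882132*I*√95)) = √(3010 + (148596948 + 882132*I*√95)) = √(148599958 + 882132*I*√95)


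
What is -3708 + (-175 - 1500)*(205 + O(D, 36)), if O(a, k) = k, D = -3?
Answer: -407383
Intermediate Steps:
-3708 + (-175 - 1500)*(205 + O(D, 36)) = -3708 + (-175 - 1500)*(205 + 36) = -3708 - 1675*241 = -3708 - 403675 = -407383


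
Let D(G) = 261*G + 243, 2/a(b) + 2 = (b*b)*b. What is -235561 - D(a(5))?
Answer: -9668138/41 ≈ -2.3581e+5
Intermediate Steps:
a(b) = 2/(-2 + b³) (a(b) = 2/(-2 + (b*b)*b) = 2/(-2 + b²*b) = 2/(-2 + b³))
D(G) = 243 + 261*G
-235561 - D(a(5)) = -235561 - (243 + 261*(2/(-2 + 5³))) = -235561 - (243 + 261*(2/(-2 + 125))) = -235561 - (243 + 261*(2/123)) = -235561 - (243 + 174/41) = -235561 - 1*10137/41 = -235561 - 10137/41 = -9668138/41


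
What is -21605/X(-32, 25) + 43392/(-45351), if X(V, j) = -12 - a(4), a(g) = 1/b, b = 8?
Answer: 2611419272/1466349 ≈ 1780.9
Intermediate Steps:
a(g) = ⅛ (a(g) = 1/8 = ⅛)
X(V, j) = -97/8 (X(V, j) = -12 - 1*⅛ = -12 - ⅛ = -97/8)
-21605/X(-32, 25) + 43392/(-45351) = -21605/(-97/8) + 43392/(-45351) = -21605*(-8/97) + 43392*(-1/45351) = 172840/97 - 14464/15117 = 2611419272/1466349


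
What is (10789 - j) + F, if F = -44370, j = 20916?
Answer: -54497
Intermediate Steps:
(10789 - j) + F = (10789 - 1*20916) - 44370 = (10789 - 20916) - 44370 = -10127 - 44370 = -54497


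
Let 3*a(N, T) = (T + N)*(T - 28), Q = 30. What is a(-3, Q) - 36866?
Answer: -36848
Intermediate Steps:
a(N, T) = (-28 + T)*(N + T)/3 (a(N, T) = ((T + N)*(T - 28))/3 = ((N + T)*(-28 + T))/3 = ((-28 + T)*(N + T))/3 = (-28 + T)*(N + T)/3)
a(-3, Q) - 36866 = (-28/3*(-3) - 28/3*30 + (1/3)*30**2 + (1/3)*(-3)*30) - 36866 = (28 - 280 + (1/3)*900 - 30) - 36866 = (28 - 280 + 300 - 30) - 36866 = 18 - 36866 = -36848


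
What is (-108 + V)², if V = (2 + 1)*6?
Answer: 8100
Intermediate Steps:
V = 18 (V = 3*6 = 18)
(-108 + V)² = (-108 + 18)² = (-90)² = 8100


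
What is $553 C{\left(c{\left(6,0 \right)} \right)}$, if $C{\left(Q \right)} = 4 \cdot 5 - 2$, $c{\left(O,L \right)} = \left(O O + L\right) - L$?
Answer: $9954$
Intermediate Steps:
$c{\left(O,L \right)} = O^{2}$ ($c{\left(O,L \right)} = \left(O^{2} + L\right) - L = \left(L + O^{2}\right) - L = O^{2}$)
$C{\left(Q \right)} = 18$ ($C{\left(Q \right)} = 20 - 2 = 18$)
$553 C{\left(c{\left(6,0 \right)} \right)} = 553 \cdot 18 = 9954$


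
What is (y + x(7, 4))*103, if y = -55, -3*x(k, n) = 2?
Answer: -17201/3 ≈ -5733.7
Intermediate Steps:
x(k, n) = -2/3 (x(k, n) = -1/3*2 = -2/3)
(y + x(7, 4))*103 = (-55 - 2/3)*103 = -167/3*103 = -17201/3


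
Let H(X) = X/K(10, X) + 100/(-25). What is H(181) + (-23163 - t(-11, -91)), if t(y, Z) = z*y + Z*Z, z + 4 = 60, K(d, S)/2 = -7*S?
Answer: -431649/14 ≈ -30832.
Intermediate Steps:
K(d, S) = -14*S (K(d, S) = 2*(-7*S) = -14*S)
z = 56 (z = -4 + 60 = 56)
t(y, Z) = Z² + 56*y (t(y, Z) = 56*y + Z*Z = 56*y + Z² = Z² + 56*y)
H(X) = -57/14 (H(X) = X/((-14*X)) + 100/(-25) = X*(-1/(14*X)) + 100*(-1/25) = -1/14 - 4 = -57/14)
H(181) + (-23163 - t(-11, -91)) = -57/14 + (-23163 - ((-91)² + 56*(-11))) = -57/14 + (-23163 - (8281 - 616)) = -57/14 + (-23163 - 1*7665) = -57/14 + (-23163 - 7665) = -57/14 - 30828 = -431649/14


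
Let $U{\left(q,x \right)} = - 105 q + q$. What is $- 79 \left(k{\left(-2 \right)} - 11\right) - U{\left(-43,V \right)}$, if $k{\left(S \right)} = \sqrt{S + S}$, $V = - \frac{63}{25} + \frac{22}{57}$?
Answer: $-3603 - 158 i \approx -3603.0 - 158.0 i$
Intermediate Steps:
$V = - \frac{3041}{1425}$ ($V = \left(-63\right) \frac{1}{25} + 22 \cdot \frac{1}{57} = - \frac{63}{25} + \frac{22}{57} = - \frac{3041}{1425} \approx -2.134$)
$U{\left(q,x \right)} = - 104 q$
$k{\left(S \right)} = \sqrt{2} \sqrt{S}$ ($k{\left(S \right)} = \sqrt{2 S} = \sqrt{2} \sqrt{S}$)
$- 79 \left(k{\left(-2 \right)} - 11\right) - U{\left(-43,V \right)} = - 79 \left(\sqrt{2} \sqrt{-2} - 11\right) - \left(-104\right) \left(-43\right) = - 79 \left(\sqrt{2} i \sqrt{2} - 11\right) - 4472 = - 79 \left(2 i - 11\right) - 4472 = - 79 \left(-11 + 2 i\right) - 4472 = \left(869 - 158 i\right) - 4472 = -3603 - 158 i$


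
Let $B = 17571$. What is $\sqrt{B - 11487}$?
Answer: $78$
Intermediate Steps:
$\sqrt{B - 11487} = \sqrt{17571 - 11487} = \sqrt{6084} = 78$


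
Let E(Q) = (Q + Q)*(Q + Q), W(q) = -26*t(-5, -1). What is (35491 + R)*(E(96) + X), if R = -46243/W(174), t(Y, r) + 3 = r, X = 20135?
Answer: 207751152179/104 ≈ 1.9976e+9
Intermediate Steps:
t(Y, r) = -3 + r
W(q) = 104 (W(q) = -26*(-3 - 1) = -26*(-4) = 104)
R = -46243/104 ≈ -444.64
E(Q) = 4*Q² (E(Q) = (2*Q)*(2*Q) = 4*Q²)
(35491 + R)*(E(96) + X) = (35491 - 46243/104)*(4*96² + 20135) = 3644821*(4*9216 + 20135)/104 = 3644821*(36864 + 20135)/104 = (3644821/104)*56999 = 207751152179/104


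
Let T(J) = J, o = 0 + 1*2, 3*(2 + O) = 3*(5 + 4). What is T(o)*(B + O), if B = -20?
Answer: -26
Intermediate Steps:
O = 7 (O = -2 + (3*(5 + 4))/3 = -2 + (3*9)/3 = -2 + (⅓)*27 = -2 + 9 = 7)
o = 2 (o = 0 + 2 = 2)
T(o)*(B + O) = 2*(-20 + 7) = 2*(-13) = -26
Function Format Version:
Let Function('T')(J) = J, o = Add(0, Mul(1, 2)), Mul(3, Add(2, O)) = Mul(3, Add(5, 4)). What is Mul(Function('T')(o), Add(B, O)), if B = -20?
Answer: -26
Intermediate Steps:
O = 7 (O = Add(-2, Mul(Rational(1, 3), Mul(3, Add(5, 4)))) = Add(-2, Mul(Rational(1, 3), Mul(3, 9))) = Add(-2, Mul(Rational(1, 3), 27)) = Add(-2, 9) = 7)
o = 2 (o = Add(0, 2) = 2)
Mul(Function('T')(o), Add(B, O)) = Mul(2, Add(-20, 7)) = Mul(2, -13) = -26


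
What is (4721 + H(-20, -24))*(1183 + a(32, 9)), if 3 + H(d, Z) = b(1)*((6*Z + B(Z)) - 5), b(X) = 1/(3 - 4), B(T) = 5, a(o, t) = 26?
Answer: 5878158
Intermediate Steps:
b(X) = -1 (b(X) = 1/(-1) = -1)
H(d, Z) = -3 - 6*Z (H(d, Z) = -3 - ((6*Z + 5) - 5) = -3 - ((5 + 6*Z) - 5) = -3 - 6*Z)
(4721 + H(-20, -24))*(1183 + a(32, 9)) = (4721 + (-3 - 6*(-24)))*(1183 + 26) = (4721 + (-3 + 144))*1209 = (4721 + 141)*1209 = 4862*1209 = 5878158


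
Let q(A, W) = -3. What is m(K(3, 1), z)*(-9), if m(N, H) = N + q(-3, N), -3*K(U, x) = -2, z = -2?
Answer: 21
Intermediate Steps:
K(U, x) = 2/3 (K(U, x) = -1/3*(-2) = 2/3)
m(N, H) = -3 + N (m(N, H) = N - 3 = -3 + N)
m(K(3, 1), z)*(-9) = (-3 + 2/3)*(-9) = -7/3*(-9) = 21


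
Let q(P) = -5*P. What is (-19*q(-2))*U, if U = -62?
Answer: 11780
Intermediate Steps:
(-19*q(-2))*U = -(-95)*(-2)*(-62) = -19*10*(-62) = -190*(-62) = 11780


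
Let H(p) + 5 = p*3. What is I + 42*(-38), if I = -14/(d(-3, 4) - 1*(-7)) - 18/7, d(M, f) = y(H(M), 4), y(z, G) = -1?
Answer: -33619/21 ≈ -1600.9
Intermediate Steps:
H(p) = -5 + 3*p (H(p) = -5 + p*3 = -5 + 3*p)
d(M, f) = -1
I = -103/21 (I = -14/(-1 - 1*(-7)) - 18/7 = -14/(-1 + 7) - 18*⅐ = -14/6 - 18/7 = -14*⅙ - 18/7 = -7/3 - 18/7 = -103/21 ≈ -4.9048)
I + 42*(-38) = -103/21 + 42*(-38) = -103/21 - 1596 = -33619/21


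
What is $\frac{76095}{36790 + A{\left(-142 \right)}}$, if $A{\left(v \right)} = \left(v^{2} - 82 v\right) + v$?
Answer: $\frac{76095}{68456} \approx 1.1116$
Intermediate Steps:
$A{\left(v \right)} = v^{2} - 81 v$
$\frac{76095}{36790 + A{\left(-142 \right)}} = \frac{76095}{36790 - 142 \left(-81 - 142\right)} = \frac{76095}{36790 - -31666} = \frac{76095}{36790 + 31666} = \frac{76095}{68456}$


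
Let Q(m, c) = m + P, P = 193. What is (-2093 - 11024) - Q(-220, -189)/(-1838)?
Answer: -24109073/1838 ≈ -13117.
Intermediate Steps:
Q(m, c) = 193 + m (Q(m, c) = m + 193 = 193 + m)
(-2093 - 11024) - Q(-220, -189)/(-1838) = (-2093 - 11024) - (193 - 220)/(-1838) = -13117 - (-27)*(-1)/1838 = -13117 - 1*27/1838 = -13117 - 27/1838 = -24109073/1838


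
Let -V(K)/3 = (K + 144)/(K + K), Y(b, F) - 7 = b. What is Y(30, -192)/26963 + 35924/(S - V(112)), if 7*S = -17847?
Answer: -14835169/1051557 ≈ -14.108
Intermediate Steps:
S = -17847/7 (S = (⅐)*(-17847) = -17847/7 ≈ -2549.6)
Y(b, F) = 7 + b
V(K) = -3*(144 + K)/(2*K) (V(K) = -3*(K + 144)/(K + K) = -3*(144 + K)/(2*K))
Y(30, -192)/26963 + 35924/(S - V(112)) = (7 + 30)/26963 + 35924/(-17847/7 - (-3/2 - 216/112)) = 37*(1/26963) + 35924/(-17847/7 - (-3/2 - 216*1/112)) = 37/26963 + 35924/(-17847/7 - (-3/2 - 27/14)) = 37/26963 + 35924/(-17847/7 - 1*(-24/7)) = 37/26963 + 35924/(-17847/7 + 24/7) = 37/26963 + 35924/(-17823/7) = 37/26963 + 35924*(-7/17823) = 37/26963 - 251468/17823 = -14835169/1051557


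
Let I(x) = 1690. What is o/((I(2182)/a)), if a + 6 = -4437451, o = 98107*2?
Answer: -435345593899/845 ≈ -5.1520e+8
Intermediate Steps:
o = 196214
a = -4437457 (a = -6 - 4437451 = -4437457)
o/((I(2182)/a)) = 196214/((1690/(-4437457))) = 196214/((1690*(-1/4437457))) = 196214/(-1690/4437457) = 196214*(-4437457/1690) = -435345593899/845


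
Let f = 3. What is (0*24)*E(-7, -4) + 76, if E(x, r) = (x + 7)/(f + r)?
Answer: 76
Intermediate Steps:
E(x, r) = (7 + x)/(3 + r) (E(x, r) = (x + 7)/(3 + r) = (7 + x)/(3 + r))
(0*24)*E(-7, -4) + 76 = (0*24)*((7 - 7)/(3 - 4)) + 76 = 0*(0/(-1)) + 76 = 0*(-1*0) + 76 = 0*0 + 76 = 0 + 76 = 76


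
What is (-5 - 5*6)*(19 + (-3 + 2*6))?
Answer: -980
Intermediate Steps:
(-5 - 5*6)*(19 + (-3 + 2*6)) = (-5 - 30)*(19 + (-3 + 12)) = -35*(19 + 9) = -35*28 = -980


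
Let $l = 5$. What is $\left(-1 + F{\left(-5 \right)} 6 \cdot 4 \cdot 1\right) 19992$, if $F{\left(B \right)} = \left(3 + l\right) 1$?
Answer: $3818472$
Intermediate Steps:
$F{\left(B \right)} = 8$ ($F{\left(B \right)} = \left(3 + 5\right) 1 = 8 \cdot 1 = 8$)
$\left(-1 + F{\left(-5 \right)} 6 \cdot 4 \cdot 1\right) 19992 = \left(-1 + 8 \cdot 6 \cdot 4 \cdot 1\right) 19992 = \left(-1 + 8 \cdot 24 \cdot 1\right) 19992 = \left(-1 + 8 \cdot 24\right) 19992 = \left(-1 + 192\right) 19992 = 191 \cdot 19992 = 3818472$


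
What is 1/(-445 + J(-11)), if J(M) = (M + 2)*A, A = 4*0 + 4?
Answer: -1/481 ≈ -0.0020790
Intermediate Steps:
A = 4 (A = 0 + 4 = 4)
J(M) = 8 + 4*M (J(M) = (M + 2)*4 = (2 + M)*4 = 8 + 4*M)
1/(-445 + J(-11)) = 1/(-445 + (8 + 4*(-11))) = 1/(-445 + (8 - 44)) = 1/(-445 - 36) = 1/(-481) = -1/481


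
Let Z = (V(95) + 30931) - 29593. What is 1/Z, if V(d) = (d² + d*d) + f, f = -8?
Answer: 1/19380 ≈ 5.1600e-5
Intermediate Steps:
V(d) = -8 + 2*d² (V(d) = (d² + d*d) - 8 = (d² + d²) - 8 = 2*d² - 8 = -8 + 2*d²)
Z = 19380 (Z = ((-8 + 2*95²) + 30931) - 29593 = ((-8 + 2*9025) + 30931) - 29593 = ((-8 + 18050) + 30931) - 29593 = (18042 + 30931) - 29593 = 48973 - 29593 = 19380)
1/Z = 1/19380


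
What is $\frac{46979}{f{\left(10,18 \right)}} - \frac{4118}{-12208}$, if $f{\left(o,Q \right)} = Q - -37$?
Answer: $\frac{286873061}{335720} \approx 854.5$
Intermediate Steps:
$f{\left(o,Q \right)} = 37 + Q$ ($f{\left(o,Q \right)} = Q + 37 = 37 + Q$)
$\frac{46979}{f{\left(10,18 \right)}} - \frac{4118}{-12208} = \frac{46979}{37 + 18} - \frac{4118}{-12208} = \frac{46979}{55} - - \frac{2059}{6104} = 46979 \cdot \frac{1}{55} + \frac{2059}{6104} = \frac{46979}{55} + \frac{2059}{6104} = \frac{286873061}{335720}$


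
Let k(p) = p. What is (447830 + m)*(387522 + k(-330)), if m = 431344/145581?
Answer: 8414452746162736/48527 ≈ 1.7340e+11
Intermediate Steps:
m = 431344/145581 (m = 431344*(1/145581) = 431344/145581 ≈ 2.9629)
(447830 + m)*(387522 + k(-330)) = (447830 + 431344/145581)*(387522 - 330) = (65195970574/145581)*387192 = 8414452746162736/48527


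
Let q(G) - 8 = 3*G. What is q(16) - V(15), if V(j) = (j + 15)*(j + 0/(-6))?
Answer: -394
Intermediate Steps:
V(j) = j*(15 + j) (V(j) = (15 + j)*(j + 0*(-⅙)) = (15 + j)*(j + 0) = (15 + j)*j = j*(15 + j))
q(G) = 8 + 3*G
q(16) - V(15) = (8 + 3*16) - 15*(15 + 15) = (8 + 48) - 15*30 = 56 - 1*450 = 56 - 450 = -394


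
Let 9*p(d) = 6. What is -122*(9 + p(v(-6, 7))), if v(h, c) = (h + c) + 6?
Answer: -3538/3 ≈ -1179.3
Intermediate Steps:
v(h, c) = 6 + c + h (v(h, c) = (c + h) + 6 = 6 + c + h)
p(d) = ⅔ (p(d) = (⅑)*6 = ⅔)
-122*(9 + p(v(-6, 7))) = -122*(9 + ⅔) = -122*29/3 = -3538/3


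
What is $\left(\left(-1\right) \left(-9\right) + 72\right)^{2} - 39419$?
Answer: $-32858$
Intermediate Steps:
$\left(\left(-1\right) \left(-9\right) + 72\right)^{2} - 39419 = \left(9 + 72\right)^{2} - 39419 = 81^{2} - 39419 = 6561 - 39419 = -32858$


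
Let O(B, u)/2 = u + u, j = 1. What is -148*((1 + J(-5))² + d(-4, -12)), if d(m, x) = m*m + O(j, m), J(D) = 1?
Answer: -592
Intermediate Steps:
O(B, u) = 4*u (O(B, u) = 2*(u + u) = 2*(2*u) = 4*u)
d(m, x) = m² + 4*m (d(m, x) = m*m + 4*m = m² + 4*m)
-148*((1 + J(-5))² + d(-4, -12)) = -148*((1 + 1)² - 4*(4 - 4)) = -148*(2² - 4*0) = -148*(4 + 0) = -148*4 = -592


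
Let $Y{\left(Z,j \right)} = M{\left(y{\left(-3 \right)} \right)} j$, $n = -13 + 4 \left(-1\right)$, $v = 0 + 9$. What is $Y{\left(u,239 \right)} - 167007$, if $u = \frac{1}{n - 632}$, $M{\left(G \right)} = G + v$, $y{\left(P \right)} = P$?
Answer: $-165573$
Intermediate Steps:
$v = 9$
$M{\left(G \right)} = 9 + G$ ($M{\left(G \right)} = G + 9 = 9 + G$)
$n = -17$ ($n = -13 - 4 = -17$)
$u = - \frac{1}{649}$ ($u = \frac{1}{-17 - 632} = \frac{1}{-649} = - \frac{1}{649} \approx -0.0015408$)
$Y{\left(Z,j \right)} = 6 j$ ($Y{\left(Z,j \right)} = \left(9 - 3\right) j = 6 j$)
$Y{\left(u,239 \right)} - 167007 = 6 \cdot 239 - 167007 = 1434 - 167007 = -165573$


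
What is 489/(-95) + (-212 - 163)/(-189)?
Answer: -18932/5985 ≈ -3.1632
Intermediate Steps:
489/(-95) + (-212 - 163)/(-189) = 489*(-1/95) - 375*(-1/189) = -489/95 + 125/63 = -18932/5985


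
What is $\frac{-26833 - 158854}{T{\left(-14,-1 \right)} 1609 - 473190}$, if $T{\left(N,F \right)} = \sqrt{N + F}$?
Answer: $\frac{5857682102}{14929840621} + \frac{298770383 i \sqrt{15}}{223947609315} \approx 0.39235 + 0.005167 i$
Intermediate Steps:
$T{\left(N,F \right)} = \sqrt{F + N}$
$\frac{-26833 - 158854}{T{\left(-14,-1 \right)} 1609 - 473190} = \frac{-26833 - 158854}{\sqrt{-1 - 14} \cdot 1609 - 473190} = - \frac{185687}{\sqrt{-15} \cdot 1609 - 473190} = - \frac{185687}{i \sqrt{15} \cdot 1609 - 473190} = - \frac{185687}{1609 i \sqrt{15} - 473190} = - \frac{185687}{-473190 + 1609 i \sqrt{15}}$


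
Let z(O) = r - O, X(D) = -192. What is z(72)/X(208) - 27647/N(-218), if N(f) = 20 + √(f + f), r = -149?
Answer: -26494931/40128 + 27647*I*√109/418 ≈ -660.26 + 690.53*I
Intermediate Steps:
N(f) = 20 + √2*√f (N(f) = 20 + √(2*f) = 20 + √2*√f)
z(O) = -149 - O
z(72)/X(208) - 27647/N(-218) = (-149 - 1*72)/(-192) - 27647/(20 + √2*√(-218)) = (-149 - 72)*(-1/192) - 27647/(20 + √2*(I*√218)) = -221*(-1/192) - 27647/(20 + 2*I*√109) = 221/192 - 27647/(20 + 2*I*√109)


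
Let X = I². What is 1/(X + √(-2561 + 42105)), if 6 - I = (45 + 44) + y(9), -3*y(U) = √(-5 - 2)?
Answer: 9/((249 - I*√7)² + 18*√9886) ≈ 0.00014104 + 2.9135e-6*I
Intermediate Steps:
y(U) = -I*√7/3 (y(U) = -√(-5 - 2)/3 = -I*√7/3)
I = -83 + I*√7/3 (I = 6 - ((45 + 44) - I*√7/3) = 6 - (89 - I*√7/3) = 6 + (-89 + I*√7/3) = -83 + I*√7/3 ≈ -83.0 + 0.88192*I)
X = (-83 + I*√7/3)² ≈ 6888.2 - 146.4*I
1/(X + √(-2561 + 42105)) = 1/((249 - I*√7)²/9 + √(-2561 + 42105)) = 1/((249 - I*√7)²/9 + √39544) = 1/((249 - I*√7)²/9 + 2*√9886) = 1/(2*√9886 + (249 - I*√7)²/9)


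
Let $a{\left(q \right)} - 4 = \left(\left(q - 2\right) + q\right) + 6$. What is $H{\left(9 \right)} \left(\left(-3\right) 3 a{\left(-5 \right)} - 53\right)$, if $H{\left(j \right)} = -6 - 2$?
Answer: $280$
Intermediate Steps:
$a{\left(q \right)} = 8 + 2 q$ ($a{\left(q \right)} = 4 + \left(\left(\left(q - 2\right) + q\right) + 6\right) = 4 + \left(\left(\left(-2 + q\right) + q\right) + 6\right) = 4 + \left(\left(-2 + 2 q\right) + 6\right) = 4 + \left(4 + 2 q\right) = 8 + 2 q$)
$H{\left(j \right)} = -8$ ($H{\left(j \right)} = -6 - 2 = -8$)
$H{\left(9 \right)} \left(\left(-3\right) 3 a{\left(-5 \right)} - 53\right) = - 8 \left(\left(-3\right) 3 \left(8 + 2 \left(-5\right)\right) - 53\right) = - 8 \left(- 9 \left(8 - 10\right) - 53\right) = - 8 \left(\left(-9\right) \left(-2\right) - 53\right) = - 8 \left(18 - 53\right) = \left(-8\right) \left(-35\right) = 280$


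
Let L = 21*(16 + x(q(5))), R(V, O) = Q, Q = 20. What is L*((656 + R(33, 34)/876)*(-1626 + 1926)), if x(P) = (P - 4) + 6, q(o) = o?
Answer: 6939212700/73 ≈ 9.5058e+7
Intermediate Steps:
R(V, O) = 20
x(P) = 2 + P (x(P) = (-4 + P) + 6 = 2 + P)
L = 483 (L = 21*(16 + (2 + 5)) = 21*(16 + 7) = 21*23 = 483)
L*((656 + R(33, 34)/876)*(-1626 + 1926)) = 483*((656 + 20/876)*(-1626 + 1926)) = 483*((656 + 20*(1/876))*300) = 483*((656 + 5/219)*300) = 483*((143669/219)*300) = 483*(14366900/73) = 6939212700/73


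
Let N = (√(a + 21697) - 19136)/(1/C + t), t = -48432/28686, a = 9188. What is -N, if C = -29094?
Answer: -2661787250304/234851549 + 139098414*√30885/234851549 ≈ -11230.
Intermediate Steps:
t = -8072/4781 (t = -48432*1/28686 = -8072/4781 ≈ -1.6883)
N = 2661787250304/234851549 - 139098414*√30885/234851549 (N = (√(9188 + 21697) - 19136)/(1/(-29094) - 8072/4781) = (√30885 - 19136)/(-1/29094 - 8072/4781) = (-19136 + √30885)/(-234851549/139098414) = (-19136 + √30885)*(-139098414/234851549) = 2661787250304/234851549 - 139098414*√30885/234851549 ≈ 11230.)
-N = -(2661787250304/234851549 - 139098414*√30885/234851549) = -2661787250304/234851549 + 139098414*√30885/234851549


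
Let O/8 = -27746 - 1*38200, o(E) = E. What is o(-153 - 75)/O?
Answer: 19/43964 ≈ 0.00043217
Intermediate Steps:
O = -527568 (O = 8*(-27746 - 1*38200) = 8*(-27746 - 38200) = 8*(-65946) = -527568)
o(-153 - 75)/O = (-153 - 75)/(-527568) = -228*(-1/527568) = 19/43964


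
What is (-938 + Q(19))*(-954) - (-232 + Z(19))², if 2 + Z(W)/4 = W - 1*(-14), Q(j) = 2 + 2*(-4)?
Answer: 888912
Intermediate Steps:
Q(j) = -6 (Q(j) = 2 - 8 = -6)
Z(W) = 48 + 4*W (Z(W) = -8 + 4*(W - 1*(-14)) = -8 + 4*(W + 14) = -8 + 4*(14 + W) = -8 + (56 + 4*W) = 48 + 4*W)
(-938 + Q(19))*(-954) - (-232 + Z(19))² = (-938 - 6)*(-954) - (-232 + (48 + 4*19))² = -944*(-954) - (-232 + (48 + 76))² = 900576 - (-232 + 124)² = 900576 - 1*(-108)² = 900576 - 1*11664 = 900576 - 11664 = 888912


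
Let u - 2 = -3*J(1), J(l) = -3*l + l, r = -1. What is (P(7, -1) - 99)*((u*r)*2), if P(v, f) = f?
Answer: 1600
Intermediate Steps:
J(l) = -2*l
u = 8 (u = 2 - (-6) = 2 - 3*(-2) = 2 + 6 = 8)
(P(7, -1) - 99)*((u*r)*2) = (-1 - 99)*((8*(-1))*2) = -(-800)*2 = -100*(-16) = 1600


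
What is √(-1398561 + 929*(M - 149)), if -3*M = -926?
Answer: 2*I*√2813019/3 ≈ 1118.1*I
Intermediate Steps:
M = 926/3 (M = -⅓*(-926) = 926/3 ≈ 308.67)
√(-1398561 + 929*(M - 149)) = √(-1398561 + 929*(926/3 - 149)) = √(-1398561 + 929*(479/3)) = √(-1398561 + 444991/3) = √(-3750692/3) = 2*I*√2813019/3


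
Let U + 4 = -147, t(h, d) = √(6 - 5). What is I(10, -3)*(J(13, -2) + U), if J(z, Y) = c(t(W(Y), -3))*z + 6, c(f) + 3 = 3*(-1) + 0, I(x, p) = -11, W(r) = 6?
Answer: 2453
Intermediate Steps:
t(h, d) = 1 (t(h, d) = √1 = 1)
c(f) = -6 (c(f) = -3 + (3*(-1) + 0) = -3 + (-3 + 0) = -3 - 3 = -6)
J(z, Y) = 6 - 6*z (J(z, Y) = -6*z + 6 = 6 - 6*z)
U = -151 (U = -4 - 147 = -151)
I(10, -3)*(J(13, -2) + U) = -11*((6 - 6*13) - 151) = -11*((6 - 78) - 151) = -11*(-72 - 151) = -11*(-223) = 2453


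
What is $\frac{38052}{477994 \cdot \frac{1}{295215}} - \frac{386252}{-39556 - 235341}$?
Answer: $\frac{1544122948978474}{65699558309} \approx 23503.0$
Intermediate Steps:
$\frac{38052}{477994 \cdot \frac{1}{295215}} - \frac{386252}{-39556 - 235341} = \frac{38052}{477994 \cdot \frac{1}{295215}} - \frac{386252}{-274897} = \frac{38052}{\frac{477994}{295215}} - - \frac{386252}{274897} = 38052 \cdot \frac{295215}{477994} + \frac{386252}{274897} = \frac{5616760590}{238997} + \frac{386252}{274897} = \frac{1544122948978474}{65699558309}$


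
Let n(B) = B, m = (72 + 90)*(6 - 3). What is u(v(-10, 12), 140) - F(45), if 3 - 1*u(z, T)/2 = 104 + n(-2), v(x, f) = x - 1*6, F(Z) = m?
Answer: -684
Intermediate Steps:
m = 486 (m = 162*3 = 486)
F(Z) = 486
v(x, f) = -6 + x (v(x, f) = x - 6 = -6 + x)
u(z, T) = -198 (u(z, T) = 6 - 2*(104 - 2) = 6 - 2*102 = 6 - 204 = -198)
u(v(-10, 12), 140) - F(45) = -198 - 1*486 = -198 - 486 = -684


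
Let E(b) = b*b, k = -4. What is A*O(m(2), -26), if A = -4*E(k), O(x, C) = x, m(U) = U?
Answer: -128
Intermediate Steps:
E(b) = b²
A = -64 (A = -4*(-4)² = -4*16 = -64)
A*O(m(2), -26) = -64*2 = -128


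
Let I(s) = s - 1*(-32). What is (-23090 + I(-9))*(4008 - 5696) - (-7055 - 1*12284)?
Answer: 38956435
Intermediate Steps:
I(s) = 32 + s (I(s) = s + 32 = 32 + s)
(-23090 + I(-9))*(4008 - 5696) - (-7055 - 1*12284) = (-23090 + (32 - 9))*(4008 - 5696) - (-7055 - 1*12284) = (-23090 + 23)*(-1688) - (-7055 - 12284) = -23067*(-1688) - 1*(-19339) = 38937096 + 19339 = 38956435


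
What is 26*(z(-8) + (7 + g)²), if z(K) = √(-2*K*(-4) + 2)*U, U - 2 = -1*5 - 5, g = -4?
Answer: 234 - 208*I*√62 ≈ 234.0 - 1637.8*I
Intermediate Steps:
U = -8 (U = 2 + (-1*5 - 5) = 2 + (-5 - 5) = 2 - 10 = -8)
z(K) = -8*√(2 + 8*K) (z(K) = √(-2*K*(-4) + 2)*(-8) = √(8*K + 2)*(-8) = √(2 + 8*K)*(-8) = -8*√(2 + 8*K))
26*(z(-8) + (7 + g)²) = 26*(-8*√(2 + 8*(-8)) + (7 - 4)²) = 26*(-8*√(2 - 64) + 3²) = 26*(-8*I*√62 + 9) = 26*(9 - 8*I*√62) = 234 - 208*I*√62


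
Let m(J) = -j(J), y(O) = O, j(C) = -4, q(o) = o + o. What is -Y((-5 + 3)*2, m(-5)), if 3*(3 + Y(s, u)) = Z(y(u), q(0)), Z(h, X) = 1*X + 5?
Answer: 4/3 ≈ 1.3333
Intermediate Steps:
q(o) = 2*o
Z(h, X) = 5 + X (Z(h, X) = X + 5 = 5 + X)
m(J) = 4 (m(J) = -1*(-4) = 4)
Y(s, u) = -4/3 (Y(s, u) = -3 + (5 + 2*0)/3 = -3 + (5 + 0)/3 = -3 + (⅓)*5 = -3 + 5/3 = -4/3)
-Y((-5 + 3)*2, m(-5)) = -1*(-4/3) = 4/3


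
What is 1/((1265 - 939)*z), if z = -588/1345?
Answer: -1345/191688 ≈ -0.0070166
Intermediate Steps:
z = -588/1345 (z = -588*1/1345 = -588/1345 ≈ -0.43717)
1/((1265 - 939)*z) = 1/((1265 - 939)*(-588/1345)) = 1/(326*(-588/1345)) = 1/(-191688/1345) = -1345/191688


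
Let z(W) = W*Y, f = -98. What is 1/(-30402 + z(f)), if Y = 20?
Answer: -1/32362 ≈ -3.0900e-5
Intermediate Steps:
z(W) = 20*W (z(W) = W*20 = 20*W)
1/(-30402 + z(f)) = 1/(-30402 + 20*(-98)) = 1/(-30402 - 1960) = 1/(-32362) = -1/32362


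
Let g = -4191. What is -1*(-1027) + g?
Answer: -3164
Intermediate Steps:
-1*(-1027) + g = -1*(-1027) - 4191 = 1027 - 4191 = -3164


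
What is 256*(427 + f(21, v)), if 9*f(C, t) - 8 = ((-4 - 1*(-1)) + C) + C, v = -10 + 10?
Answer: 995840/9 ≈ 1.1065e+5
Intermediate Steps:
v = 0
f(C, t) = 5/9 + 2*C/9 (f(C, t) = 8/9 + (((-4 - 1*(-1)) + C) + C)/9 = 8/9 + (((-4 + 1) + C) + C)/9 = 8/9 + ((-3 + C) + C)/9 = 8/9 + (-3 + 2*C)/9 = 8/9 + (-1/3 + 2*C/9) = 5/9 + 2*C/9)
256*(427 + f(21, v)) = 256*(427 + (5/9 + (2/9)*21)) = 256*(427 + (5/9 + 14/3)) = 256*(427 + 47/9) = 256*(3890/9) = 995840/9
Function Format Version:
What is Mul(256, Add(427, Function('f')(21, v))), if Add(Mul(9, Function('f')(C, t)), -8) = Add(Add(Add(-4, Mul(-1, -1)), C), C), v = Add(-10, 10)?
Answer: Rational(995840, 9) ≈ 1.1065e+5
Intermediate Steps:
v = 0
Function('f')(C, t) = Add(Rational(5, 9), Mul(Rational(2, 9), C)) (Function('f')(C, t) = Add(Rational(8, 9), Mul(Rational(1, 9), Add(Add(Add(-4, Mul(-1, -1)), C), C))) = Add(Rational(8, 9), Mul(Rational(1, 9), Add(Add(Add(-4, 1), C), C))) = Add(Rational(8, 9), Mul(Rational(1, 9), Add(Add(-3, C), C))) = Add(Rational(8, 9), Mul(Rational(1, 9), Add(-3, Mul(2, C)))) = Add(Rational(8, 9), Add(Rational(-1, 3), Mul(Rational(2, 9), C))) = Add(Rational(5, 9), Mul(Rational(2, 9), C)))
Mul(256, Add(427, Function('f')(21, v))) = Mul(256, Add(427, Add(Rational(5, 9), Mul(Rational(2, 9), 21)))) = Mul(256, Add(427, Add(Rational(5, 9), Rational(14, 3)))) = Mul(256, Add(427, Rational(47, 9))) = Mul(256, Rational(3890, 9)) = Rational(995840, 9)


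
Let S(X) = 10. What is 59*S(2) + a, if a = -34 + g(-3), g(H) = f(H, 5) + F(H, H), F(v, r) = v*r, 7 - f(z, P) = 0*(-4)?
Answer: 572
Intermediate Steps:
f(z, P) = 7 (f(z, P) = 7 - 0*(-4) = 7 - 1*0 = 7 + 0 = 7)
F(v, r) = r*v
g(H) = 7 + H² (g(H) = 7 + H*H = 7 + H²)
a = -18 (a = -34 + (7 + (-3)²) = -34 + (7 + 9) = -34 + 16 = -18)
59*S(2) + a = 59*10 - 18 = 590 - 18 = 572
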